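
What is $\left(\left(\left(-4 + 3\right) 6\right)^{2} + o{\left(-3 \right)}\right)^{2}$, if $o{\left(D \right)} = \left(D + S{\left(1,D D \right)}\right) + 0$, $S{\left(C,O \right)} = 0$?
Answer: $1089$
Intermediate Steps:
$o{\left(D \right)} = D$ ($o{\left(D \right)} = \left(D + 0\right) + 0 = D + 0 = D$)
$\left(\left(\left(-4 + 3\right) 6\right)^{2} + o{\left(-3 \right)}\right)^{2} = \left(\left(\left(-4 + 3\right) 6\right)^{2} - 3\right)^{2} = \left(\left(\left(-1\right) 6\right)^{2} - 3\right)^{2} = \left(\left(-6\right)^{2} - 3\right)^{2} = \left(36 - 3\right)^{2} = 33^{2} = 1089$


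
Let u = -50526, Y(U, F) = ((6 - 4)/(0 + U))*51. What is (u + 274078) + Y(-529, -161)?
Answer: 118258906/529 ≈ 2.2355e+5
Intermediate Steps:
Y(U, F) = 102/U (Y(U, F) = (2/U)*51 = 102/U)
(u + 274078) + Y(-529, -161) = (-50526 + 274078) + 102/(-529) = 223552 + 102*(-1/529) = 223552 - 102/529 = 118258906/529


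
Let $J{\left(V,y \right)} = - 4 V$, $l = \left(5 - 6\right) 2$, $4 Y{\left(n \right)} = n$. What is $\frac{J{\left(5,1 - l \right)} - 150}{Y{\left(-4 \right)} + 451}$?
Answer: $- \frac{17}{45} \approx -0.37778$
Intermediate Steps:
$Y{\left(n \right)} = \frac{n}{4}$
$l = -2$ ($l = \left(5 - 6\right) 2 = \left(-1\right) 2 = -2$)
$\frac{J{\left(5,1 - l \right)} - 150}{Y{\left(-4 \right)} + 451} = \frac{\left(-4\right) 5 - 150}{\frac{1}{4} \left(-4\right) + 451} = \frac{-20 - 150}{-1 + 451} = - \frac{170}{450} = \left(-170\right) \frac{1}{450} = - \frac{17}{45}$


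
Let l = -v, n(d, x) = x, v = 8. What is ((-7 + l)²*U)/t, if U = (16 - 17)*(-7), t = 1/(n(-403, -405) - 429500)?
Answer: -677100375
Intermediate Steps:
t = -1/429905 (t = 1/(-405 - 429500) = 1/(-429905) = -1/429905 ≈ -2.3261e-6)
l = -8 (l = -1*8 = -8)
U = 7 (U = -1*(-7) = 7)
((-7 + l)²*U)/t = ((-7 - 8)²*7)/(-1/429905) = ((-15)²*7)*(-429905) = (225*7)*(-429905) = 1575*(-429905) = -677100375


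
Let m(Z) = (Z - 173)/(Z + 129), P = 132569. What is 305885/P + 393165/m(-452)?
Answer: 3367086546796/16571125 ≈ 2.0319e+5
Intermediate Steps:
m(Z) = (-173 + Z)/(129 + Z)
305885/P + 393165/m(-452) = 305885/132569 + 393165/(((-173 - 452)/(129 - 452))) = 305885*(1/132569) + 393165/((-625/(-323))) = 305885/132569 + 393165/((-1/323*(-625))) = 305885/132569 + 393165/(625/323) = 305885/132569 + 393165*(323/625) = 305885/132569 + 25398459/125 = 3367086546796/16571125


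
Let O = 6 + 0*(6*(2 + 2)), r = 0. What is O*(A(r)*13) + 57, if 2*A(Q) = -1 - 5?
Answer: -177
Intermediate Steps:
O = 6 (O = 6 + 0*(6*4) = 6 + 0*24 = 6 + 0 = 6)
A(Q) = -3 (A(Q) = (-1 - 5)/2 = (1/2)*(-6) = -3)
O*(A(r)*13) + 57 = 6*(-3*13) + 57 = 6*(-39) + 57 = -234 + 57 = -177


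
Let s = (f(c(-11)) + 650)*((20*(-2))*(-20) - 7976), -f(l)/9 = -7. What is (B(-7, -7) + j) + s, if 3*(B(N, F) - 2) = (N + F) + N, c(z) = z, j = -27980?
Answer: -5144473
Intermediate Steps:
f(l) = 63 (f(l) = -9*(-7) = 63)
B(N, F) = 2 + F/3 + 2*N/3 (B(N, F) = 2 + ((N + F) + N)/3 = 2 + ((F + N) + N)/3 = 2 + (F + 2*N)/3 = 2 + (F/3 + 2*N/3) = 2 + F/3 + 2*N/3)
s = -5116488 (s = (63 + 650)*((20*(-2))*(-20) - 7976) = 713*(-40*(-20) - 7976) = 713*(800 - 7976) = 713*(-7176) = -5116488)
(B(-7, -7) + j) + s = ((2 + (1/3)*(-7) + (2/3)*(-7)) - 27980) - 5116488 = ((2 - 7/3 - 14/3) - 27980) - 5116488 = (-5 - 27980) - 5116488 = -27985 - 5116488 = -5144473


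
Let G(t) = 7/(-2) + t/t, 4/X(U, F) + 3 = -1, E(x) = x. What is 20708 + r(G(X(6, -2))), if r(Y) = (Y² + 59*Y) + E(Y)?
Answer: 82257/4 ≈ 20564.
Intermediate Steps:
X(U, F) = -1 (X(U, F) = 4/(-3 - 1) = 4/(-4) = 4*(-¼) = -1)
G(t) = -5/2 (G(t) = 7*(-½) + 1 = -7/2 + 1 = -5/2)
r(Y) = Y² + 60*Y (r(Y) = (Y² + 59*Y) + Y = Y² + 60*Y)
20708 + r(G(X(6, -2))) = 20708 - 5*(60 - 5/2)/2 = 20708 - 5/2*115/2 = 20708 - 575/4 = 82257/4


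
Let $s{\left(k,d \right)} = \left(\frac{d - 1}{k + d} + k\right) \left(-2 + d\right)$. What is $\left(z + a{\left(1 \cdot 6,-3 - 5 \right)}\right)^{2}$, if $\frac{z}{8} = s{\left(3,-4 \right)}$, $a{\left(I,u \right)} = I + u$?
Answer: $148996$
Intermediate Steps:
$s{\left(k,d \right)} = \left(-2 + d\right) \left(k + \frac{-1 + d}{d + k}\right)$ ($s{\left(k,d \right)} = \left(\frac{-1 + d}{d + k} + k\right) \left(-2 + d\right) = \left(k + \frac{-1 + d}{d + k}\right) \left(-2 + d\right) = \left(-2 + d\right) \left(k + \frac{-1 + d}{d + k}\right)$)
$z = -384$ ($z = 8 \frac{2 + \left(-4\right)^{2} - -12 - 2 \cdot 3^{2} - 4 \cdot 3^{2} + 3 \left(-4\right)^{2} - \left(-8\right) 3}{-4 + 3} = 8 \frac{2 + 16 + 12 - 18 - 36 + 3 \cdot 16 + 24}{-1} = 8 \left(- (2 + 16 + 12 - 18 - 36 + 48 + 24)\right) = 8 \left(\left(-1\right) 48\right) = 8 \left(-48\right) = -384$)
$\left(z + a{\left(1 \cdot 6,-3 - 5 \right)}\right)^{2} = \left(-384 + \left(1 \cdot 6 - 8\right)\right)^{2} = \left(-384 + \left(6 - 8\right)\right)^{2} = \left(-384 - 2\right)^{2} = \left(-386\right)^{2} = 148996$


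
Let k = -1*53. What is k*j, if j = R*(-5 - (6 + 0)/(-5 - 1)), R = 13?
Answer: 2756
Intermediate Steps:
k = -53
j = -52 (j = 13*(-5 - (6 + 0)/(-5 - 1)) = 13*(-5 - 6/(-6)) = 13*(-5 - 6*(-1)/6) = 13*(-5 - 1*(-1)) = 13*(-5 + 1) = 13*(-4) = -52)
k*j = -53*(-52) = 2756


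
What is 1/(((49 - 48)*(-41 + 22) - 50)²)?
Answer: 1/4761 ≈ 0.00021004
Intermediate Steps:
1/(((49 - 48)*(-41 + 22) - 50)²) = 1/((1*(-19) - 50)²) = 1/((-19 - 50)²) = 1/((-69)²) = 1/4761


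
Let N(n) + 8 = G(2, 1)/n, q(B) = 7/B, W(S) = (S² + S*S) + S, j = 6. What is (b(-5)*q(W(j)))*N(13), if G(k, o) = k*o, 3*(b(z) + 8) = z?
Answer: 3451/507 ≈ 6.8067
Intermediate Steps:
b(z) = -8 + z/3
W(S) = S + 2*S² (W(S) = (S² + S²) + S = 2*S² + S = S + 2*S²)
N(n) = -8 + 2/n (N(n) = -8 + (2*1)/n = -8 + 2/n)
(b(-5)*q(W(j)))*N(13) = ((-8 + (⅓)*(-5))*(7/((6*(1 + 2*6)))))*(-8 + 2/13) = ((-8 - 5/3)*(7/((6*(1 + 12)))))*(-8 + 2*(1/13)) = (-203/(3*(6*13)))*(-8 + 2/13) = -203/(3*78)*(-102/13) = -29/3*7/78*(-102/13) = -203/234*(-102/13) = 3451/507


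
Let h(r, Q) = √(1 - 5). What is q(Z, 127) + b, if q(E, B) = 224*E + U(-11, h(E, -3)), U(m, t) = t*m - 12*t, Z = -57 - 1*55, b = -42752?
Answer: -67840 - 46*I ≈ -67840.0 - 46.0*I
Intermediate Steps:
Z = -112 (Z = -57 - 55 = -112)
h(r, Q) = 2*I (h(r, Q) = √(-4) = 2*I)
U(m, t) = -12*t + m*t (U(m, t) = m*t - 12*t = -12*t + m*t)
q(E, B) = -46*I + 224*E (q(E, B) = 224*E + (2*I)*(-12 - 11) = 224*E + (2*I)*(-23) = 224*E - 46*I = -46*I + 224*E)
q(Z, 127) + b = (-46*I + 224*(-112)) - 42752 = (-46*I - 25088) - 42752 = (-25088 - 46*I) - 42752 = -67840 - 46*I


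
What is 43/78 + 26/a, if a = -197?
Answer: 6443/15366 ≈ 0.41930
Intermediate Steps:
43/78 + 26/a = 43/78 + 26/(-197) = 43*(1/78) + 26*(-1/197) = 43/78 - 26/197 = 6443/15366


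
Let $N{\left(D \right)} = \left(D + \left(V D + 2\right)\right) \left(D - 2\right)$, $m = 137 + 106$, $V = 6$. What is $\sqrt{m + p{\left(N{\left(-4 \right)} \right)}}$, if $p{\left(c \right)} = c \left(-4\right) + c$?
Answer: $15 i \approx 15.0 i$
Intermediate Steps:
$m = 243$
$N{\left(D \right)} = \left(-2 + D\right) \left(2 + 7 D\right)$ ($N{\left(D \right)} = \left(D + \left(6 D + 2\right)\right) \left(D - 2\right) = \left(D + \left(2 + 6 D\right)\right) \left(-2 + D\right) = \left(2 + 7 D\right) \left(-2 + D\right) = \left(-2 + D\right) \left(2 + 7 D\right)$)
$p{\left(c \right)} = - 3 c$ ($p{\left(c \right)} = - 4 c + c = - 3 c$)
$\sqrt{m + p{\left(N{\left(-4 \right)} \right)}} = \sqrt{243 - 3 \left(-4 - -48 + 7 \left(-4\right)^{2}\right)} = \sqrt{243 - 3 \left(-4 + 48 + 7 \cdot 16\right)} = \sqrt{243 - 3 \left(-4 + 48 + 112\right)} = \sqrt{243 - 468} = \sqrt{-225} = 15 i$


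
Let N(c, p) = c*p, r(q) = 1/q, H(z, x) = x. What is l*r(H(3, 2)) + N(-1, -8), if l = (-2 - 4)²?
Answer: 26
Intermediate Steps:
r(q) = 1/q
l = 36 (l = (-6)² = 36)
l*r(H(3, 2)) + N(-1, -8) = 36/2 - 1*(-8) = 36*(½) + 8 = 18 + 8 = 26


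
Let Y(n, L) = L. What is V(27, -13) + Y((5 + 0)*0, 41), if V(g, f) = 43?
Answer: 84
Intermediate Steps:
V(27, -13) + Y((5 + 0)*0, 41) = 43 + 41 = 84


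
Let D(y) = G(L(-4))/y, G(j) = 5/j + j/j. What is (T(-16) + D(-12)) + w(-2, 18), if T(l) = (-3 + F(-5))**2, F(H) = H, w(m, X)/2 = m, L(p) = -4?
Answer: 2881/48 ≈ 60.021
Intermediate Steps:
w(m, X) = 2*m
G(j) = 1 + 5/j (G(j) = 5/j + 1 = 1 + 5/j)
T(l) = 64 (T(l) = (-3 - 5)**2 = (-8)**2 = 64)
D(y) = -1/(4*y) (D(y) = ((5 - 4)/(-4))/y = (-1/4*1)/y = -1/(4*y))
(T(-16) + D(-12)) + w(-2, 18) = (64 - 1/4/(-12)) + 2*(-2) = (64 - 1/4*(-1/12)) - 4 = (64 + 1/48) - 4 = 3073/48 - 4 = 2881/48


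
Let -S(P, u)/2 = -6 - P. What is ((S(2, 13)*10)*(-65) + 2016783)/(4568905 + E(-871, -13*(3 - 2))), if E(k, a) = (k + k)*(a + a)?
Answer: 2006383/4614197 ≈ 0.43483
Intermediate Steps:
S(P, u) = 12 + 2*P (S(P, u) = -2*(-6 - P) = 12 + 2*P)
E(k, a) = 4*a*k (E(k, a) = (2*k)*(2*a) = 4*a*k)
((S(2, 13)*10)*(-65) + 2016783)/(4568905 + E(-871, -13*(3 - 2))) = (((12 + 2*2)*10)*(-65) + 2016783)/(4568905 + 4*(-13*(3 - 2))*(-871)) = (((12 + 4)*10)*(-65) + 2016783)/(4568905 + 4*(-13*1)*(-871)) = ((16*10)*(-65) + 2016783)/(4568905 + 4*(-13)*(-871)) = (160*(-65) + 2016783)/(4568905 + 45292) = (-10400 + 2016783)/4614197 = 2006383*(1/4614197) = 2006383/4614197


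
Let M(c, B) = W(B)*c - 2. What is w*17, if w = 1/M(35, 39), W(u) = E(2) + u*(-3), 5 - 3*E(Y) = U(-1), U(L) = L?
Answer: -17/4027 ≈ -0.0042215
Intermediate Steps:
E(Y) = 2 (E(Y) = 5/3 - 1/3*(-1) = 5/3 + 1/3 = 2)
W(u) = 2 - 3*u (W(u) = 2 + u*(-3) = 2 - 3*u)
M(c, B) = -2 + c*(2 - 3*B) (M(c, B) = (2 - 3*B)*c - 2 = c*(2 - 3*B) - 2 = -2 + c*(2 - 3*B))
w = -1/4027 (w = 1/(-2 - 1*35*(-2 + 3*39)) = 1/(-2 - 1*35*(-2 + 117)) = 1/(-2 - 1*35*115) = 1/(-2 - 4025) = 1/(-4027) = -1/4027 ≈ -0.00024832)
w*17 = -1/4027*17 = -17/4027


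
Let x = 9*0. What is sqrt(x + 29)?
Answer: sqrt(29) ≈ 5.3852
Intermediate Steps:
x = 0
sqrt(x + 29) = sqrt(0 + 29) = sqrt(29)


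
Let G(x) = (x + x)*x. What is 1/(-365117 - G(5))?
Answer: -1/365167 ≈ -2.7385e-6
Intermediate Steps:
G(x) = 2*x**2 (G(x) = (2*x)*x = 2*x**2)
1/(-365117 - G(5)) = 1/(-365117 - 2*5**2) = 1/(-365117 - 2*25) = 1/(-365117 - 1*50) = 1/(-365117 - 50) = 1/(-365167) = -1/365167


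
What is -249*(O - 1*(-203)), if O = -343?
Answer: 34860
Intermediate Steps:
-249*(O - 1*(-203)) = -249*(-343 - 1*(-203)) = -249*(-343 + 203) = -249*(-140) = 34860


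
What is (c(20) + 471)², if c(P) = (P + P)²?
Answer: 4289041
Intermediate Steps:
c(P) = 4*P² (c(P) = (2*P)² = 4*P²)
(c(20) + 471)² = (4*20² + 471)² = (4*400 + 471)² = (1600 + 471)² = 2071² = 4289041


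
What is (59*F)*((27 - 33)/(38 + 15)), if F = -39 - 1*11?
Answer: 17700/53 ≈ 333.96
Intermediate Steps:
F = -50 (F = -39 - 11 = -50)
(59*F)*((27 - 33)/(38 + 15)) = (59*(-50))*((27 - 33)/(38 + 15)) = -(-17700)/53 = -2950*(-6/53) = 17700/53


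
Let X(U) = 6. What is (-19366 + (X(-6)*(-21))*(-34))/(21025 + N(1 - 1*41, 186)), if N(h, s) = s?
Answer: -15082/21211 ≈ -0.71105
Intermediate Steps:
(-19366 + (X(-6)*(-21))*(-34))/(21025 + N(1 - 1*41, 186)) = (-19366 + (6*(-21))*(-34))/(21025 + 186) = (-19366 - 126*(-34))/21211 = (-19366 + 4284)*(1/21211) = -15082*1/21211 = -15082/21211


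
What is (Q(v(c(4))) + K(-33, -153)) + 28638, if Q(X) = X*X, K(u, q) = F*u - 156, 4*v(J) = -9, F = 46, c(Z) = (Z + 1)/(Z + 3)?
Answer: 431505/16 ≈ 26969.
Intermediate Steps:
c(Z) = (1 + Z)/(3 + Z)
v(J) = -9/4 (v(J) = (¼)*(-9) = -9/4)
K(u, q) = -156 + 46*u (K(u, q) = 46*u - 156 = -156 + 46*u)
Q(X) = X²
(Q(v(c(4))) + K(-33, -153)) + 28638 = ((-9/4)² + (-156 + 46*(-33))) + 28638 = (81/16 + (-156 - 1518)) + 28638 = (81/16 - 1674) + 28638 = -26703/16 + 28638 = 431505/16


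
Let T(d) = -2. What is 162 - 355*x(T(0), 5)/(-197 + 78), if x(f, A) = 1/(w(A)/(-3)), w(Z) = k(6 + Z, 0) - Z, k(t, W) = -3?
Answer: 155289/952 ≈ 163.12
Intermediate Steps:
w(Z) = -3 - Z
x(f, A) = 1/(1 + A/3) (x(f, A) = 1/((-3 - A)/(-3)) = 1/((-3 - A)*(-⅓)) = 1/(1 + A/3))
162 - 355*x(T(0), 5)/(-197 + 78) = 162 - 355*3/(3 + 5)/(-197 + 78) = 162 - 355*3/8/(-119) = 162 - 355*3*(⅛)*(-1)/119 = 162 - 1065*(-1)/(8*119) = 162 - 355*(-3/952) = 162 + 1065/952 = 155289/952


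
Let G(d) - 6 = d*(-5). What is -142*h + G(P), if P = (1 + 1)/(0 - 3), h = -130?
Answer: 55408/3 ≈ 18469.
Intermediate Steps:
P = -⅔ (P = 2/(-3) = 2*(-⅓) = -⅔ ≈ -0.66667)
G(d) = 6 - 5*d (G(d) = 6 + d*(-5) = 6 - 5*d)
-142*h + G(P) = -142*(-130) + (6 - 5*(-⅔)) = 18460 + (6 + 10/3) = 18460 + 28/3 = 55408/3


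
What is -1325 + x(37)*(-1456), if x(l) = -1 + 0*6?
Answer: 131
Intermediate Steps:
x(l) = -1 (x(l) = -1 + 0 = -1)
-1325 + x(37)*(-1456) = -1325 - 1*(-1456) = -1325 + 1456 = 131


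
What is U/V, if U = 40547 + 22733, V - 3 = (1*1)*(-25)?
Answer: -31640/11 ≈ -2876.4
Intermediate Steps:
V = -22 (V = 3 + (1*1)*(-25) = 3 + 1*(-25) = 3 - 25 = -22)
U = 63280
U/V = 63280/(-22) = 63280*(-1/22) = -31640/11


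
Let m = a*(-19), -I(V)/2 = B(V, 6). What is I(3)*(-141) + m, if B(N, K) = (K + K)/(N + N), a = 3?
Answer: 507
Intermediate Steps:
B(N, K) = K/N (B(N, K) = (2*K)/((2*N)) = (2*K)*(1/(2*N)) = K/N)
I(V) = -12/V
m = -57 (m = 3*(-19) = -57)
I(3)*(-141) + m = -12/3*(-141) - 57 = -12*⅓*(-141) - 57 = -4*(-141) - 57 = 564 - 57 = 507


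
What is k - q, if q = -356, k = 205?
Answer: 561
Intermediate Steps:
k - q = 205 - 1*(-356) = 205 + 356 = 561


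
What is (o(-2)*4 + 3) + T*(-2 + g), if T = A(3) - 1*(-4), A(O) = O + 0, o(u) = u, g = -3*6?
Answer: -145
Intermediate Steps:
g = -18
A(O) = O
T = 7 (T = 3 - 1*(-4) = 3 + 4 = 7)
(o(-2)*4 + 3) + T*(-2 + g) = (-2*4 + 3) + 7*(-2 - 18) = (-8 + 3) + 7*(-20) = -5 - 140 = -145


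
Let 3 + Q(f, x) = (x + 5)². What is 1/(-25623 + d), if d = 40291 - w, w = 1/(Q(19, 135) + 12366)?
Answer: 31963/468833283 ≈ 6.8176e-5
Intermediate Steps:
Q(f, x) = -3 + (5 + x)² (Q(f, x) = -3 + (x + 5)² = -3 + (5 + x)²)
w = 1/31963 (w = 1/((-3 + (5 + 135)²) + 12366) = 1/((-3 + 140²) + 12366) = 1/((-3 + 19600) + 12366) = 1/(19597 + 12366) = 1/31963 ≈ 3.1286e-5)
d = 1287821232/31963 (d = 40291 - 1*1/31963 = 40291 - 1/31963 = 1287821232/31963 ≈ 40291.)
1/(-25623 + d) = 1/(-25623 + 1287821232/31963) = 1/(468833283/31963) = 31963/468833283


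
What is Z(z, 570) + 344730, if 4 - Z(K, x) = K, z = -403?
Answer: 345137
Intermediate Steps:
Z(K, x) = 4 - K
Z(z, 570) + 344730 = (4 - 1*(-403)) + 344730 = (4 + 403) + 344730 = 407 + 344730 = 345137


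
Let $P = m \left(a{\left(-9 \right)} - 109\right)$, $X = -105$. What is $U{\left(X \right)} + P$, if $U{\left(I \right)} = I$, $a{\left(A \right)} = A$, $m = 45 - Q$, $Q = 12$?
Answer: $-3999$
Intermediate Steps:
$m = 33$ ($m = 45 - 12 = 33$)
$P = -3894$ ($P = 33 \left(-9 - 109\right) = 33 \left(-118\right) = -3894$)
$U{\left(X \right)} + P = -105 - 3894 = -3999$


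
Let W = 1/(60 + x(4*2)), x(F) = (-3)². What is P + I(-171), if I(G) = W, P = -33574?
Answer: -2316605/69 ≈ -33574.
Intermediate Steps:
x(F) = 9
W = 1/69 (W = 1/(60 + 9) = 1/69 ≈ 0.014493)
I(G) = 1/69
P + I(-171) = -33574 + 1/69 = -2316605/69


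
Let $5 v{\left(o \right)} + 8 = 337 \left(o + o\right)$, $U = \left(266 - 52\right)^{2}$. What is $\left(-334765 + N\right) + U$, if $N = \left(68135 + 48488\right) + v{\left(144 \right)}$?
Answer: $- \frac{764682}{5} \approx -1.5294 \cdot 10^{5}$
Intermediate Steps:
$U = 45796$ ($U = 214^{2} = 45796$)
$v{\left(o \right)} = - \frac{8}{5} + \frac{674 o}{5}$ ($v{\left(o \right)} = - \frac{8}{5} + \frac{337 \left(o + o\right)}{5} = - \frac{8}{5} + \frac{337 \cdot 2 o}{5} = - \frac{8}{5} + \frac{674 o}{5}$)
$N = \frac{680163}{5}$ ($N = \left(68135 + 48488\right) + \left(- \frac{8}{5} + \frac{674}{5} \cdot 144\right) = 116623 + \left(- \frac{8}{5} + \frac{97056}{5}\right) = 116623 + \frac{97048}{5} = \frac{680163}{5} \approx 1.3603 \cdot 10^{5}$)
$\left(-334765 + N\right) + U = \left(-334765 + \frac{680163}{5}\right) + 45796 = - \frac{993662}{5} + 45796 = - \frac{764682}{5}$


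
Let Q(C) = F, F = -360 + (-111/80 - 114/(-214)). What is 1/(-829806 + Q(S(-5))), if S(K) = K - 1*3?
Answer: -8560/7106228277 ≈ -1.2046e-6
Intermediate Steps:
S(K) = -3 + K (S(K) = K - 3 = -3 + K)
F = -3088917/8560 (F = -360 + (-111*1/80 - 114*(-1/214)) = -360 + (-111/80 + 57/107) = -360 - 7317/8560 = -3088917/8560 ≈ -360.85)
Q(C) = -3088917/8560
1/(-829806 + Q(S(-5))) = 1/(-829806 - 3088917/8560) = 1/(-7106228277/8560) = -8560/7106228277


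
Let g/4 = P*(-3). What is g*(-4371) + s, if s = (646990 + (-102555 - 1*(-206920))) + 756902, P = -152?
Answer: -6464447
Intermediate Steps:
g = 1824 (g = 4*(-152*(-3)) = 4*456 = 1824)
s = 1508257 (s = (646990 + (-102555 + 206920)) + 756902 = (646990 + 104365) + 756902 = 751355 + 756902 = 1508257)
g*(-4371) + s = 1824*(-4371) + 1508257 = -7972704 + 1508257 = -6464447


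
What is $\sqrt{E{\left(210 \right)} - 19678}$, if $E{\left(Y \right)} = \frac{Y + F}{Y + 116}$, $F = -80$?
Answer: $\frac{i \sqrt{522814187}}{163} \approx 140.28 i$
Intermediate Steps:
$E{\left(Y \right)} = \frac{-80 + Y}{116 + Y}$ ($E{\left(Y \right)} = \frac{Y - 80}{Y + 116} = \frac{-80 + Y}{116 + Y}$)
$\sqrt{E{\left(210 \right)} - 19678} = \sqrt{\frac{-80 + 210}{116 + 210} - 19678} = \sqrt{\frac{1}{326} \cdot 130 - 19678} = \sqrt{\frac{65}{163} - 19678} = \sqrt{- \frac{3207449}{163}} = \frac{i \sqrt{522814187}}{163}$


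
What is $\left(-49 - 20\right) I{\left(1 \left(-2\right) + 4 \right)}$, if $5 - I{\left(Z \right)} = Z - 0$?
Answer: $-207$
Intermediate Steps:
$I{\left(Z \right)} = 5 - Z$ ($I{\left(Z \right)} = 5 - \left(Z - 0\right) = 5 - \left(Z + 0\right) = 5 - Z$)
$\left(-49 - 20\right) I{\left(1 \left(-2\right) + 4 \right)} = \left(-49 - 20\right) \left(5 - \left(1 \left(-2\right) + 4\right)\right) = - 69 \left(5 - \left(-2 + 4\right)\right) = - 69 \left(5 - 2\right) = \left(-69\right) 3 = -207$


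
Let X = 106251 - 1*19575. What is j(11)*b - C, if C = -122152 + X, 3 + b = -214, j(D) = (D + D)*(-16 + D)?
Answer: 59346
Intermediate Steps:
X = 86676 (X = 106251 - 19575 = 86676)
j(D) = 2*D*(-16 + D) (j(D) = (2*D)*(-16 + D) = 2*D*(-16 + D))
b = -217 (b = -3 - 214 = -217)
C = -35476 (C = -122152 + 86676 = -35476)
j(11)*b - C = (2*11*(-16 + 11))*(-217) - 1*(-35476) = (2*11*(-5))*(-217) + 35476 = -110*(-217) + 35476 = 23870 + 35476 = 59346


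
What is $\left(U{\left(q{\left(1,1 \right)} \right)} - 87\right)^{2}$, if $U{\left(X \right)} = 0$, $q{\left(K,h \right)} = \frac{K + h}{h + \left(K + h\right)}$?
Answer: $7569$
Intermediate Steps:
$q{\left(K,h \right)} = \frac{K + h}{K + 2 h}$
$\left(U{\left(q{\left(1,1 \right)} \right)} - 87\right)^{2} = \left(0 - 87\right)^{2} = \left(-87\right)^{2} = 7569$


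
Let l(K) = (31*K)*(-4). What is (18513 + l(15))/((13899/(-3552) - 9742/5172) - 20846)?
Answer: -25494277536/31922265653 ≈ -0.79864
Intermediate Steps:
l(K) = -124*K
(18513 + l(15))/((13899/(-3552) - 9742/5172) - 20846) = (18513 - 124*15)/((13899/(-3552) - 9742/5172) - 20846) = (18513 - 1860)/((13899*(-1/3552) - 9742*1/5172) - 20846) = 16653/((-4633/1184 - 4871/2586) - 20846) = 16653/(-8874101/1530912 - 20846) = 16653/(-31922265653/1530912) = 16653*(-1530912/31922265653) = -25494277536/31922265653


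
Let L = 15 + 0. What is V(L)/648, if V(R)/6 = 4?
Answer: 1/27 ≈ 0.037037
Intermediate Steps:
L = 15
V(R) = 24 (V(R) = 6*4 = 24)
V(L)/648 = 24/648 = 24*(1/648) = 1/27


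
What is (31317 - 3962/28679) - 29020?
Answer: 9410243/4097 ≈ 2296.9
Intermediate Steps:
(31317 - 3962/28679) - 29020 = (31317 - 3962*1/28679) - 29020 = (31317 - 566/4097) - 29020 = 128305183/4097 - 29020 = 9410243/4097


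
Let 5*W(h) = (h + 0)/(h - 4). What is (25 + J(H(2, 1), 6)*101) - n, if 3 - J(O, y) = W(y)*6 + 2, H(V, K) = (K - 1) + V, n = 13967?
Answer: -71023/5 ≈ -14205.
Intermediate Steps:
W(h) = h/(5*(-4 + h)) (W(h) = ((h + 0)/(h - 4))/5 = (h/(-4 + h))/5 = h/(5*(-4 + h)))
H(V, K) = -1 + K + V (H(V, K) = (-1 + K) + V = -1 + K + V)
J(O, y) = 1 - 6*y/(5*(-4 + y)) (J(O, y) = 3 - ((y/(5*(-4 + y)))*6 + 2) = 3 - (6*y/(5*(-4 + y)) + 2) = 3 - (2 + 6*y/(5*(-4 + y))) = 3 + (-2 - 6*y/(5*(-4 + y))) = 1 - 6*y/(5*(-4 + y)))
(25 + J(H(2, 1), 6)*101) - n = (25 + ((-20 - 1*6)/(5*(-4 + 6)))*101) - 1*13967 = (25 + ((1/5)*(-20 - 6)/2)*101) - 13967 = (25 + ((1/5)*(1/2)*(-26))*101) - 13967 = (25 - 13/5*101) - 13967 = (25 - 1313/5) - 13967 = -1188/5 - 13967 = -71023/5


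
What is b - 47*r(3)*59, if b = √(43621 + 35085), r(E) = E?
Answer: -8319 + √78706 ≈ -8038.5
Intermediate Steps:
b = √78706 ≈ 280.55
b - 47*r(3)*59 = √78706 - 47*3*59 = √78706 - 141*59 = √78706 - 8319 = -8319 + √78706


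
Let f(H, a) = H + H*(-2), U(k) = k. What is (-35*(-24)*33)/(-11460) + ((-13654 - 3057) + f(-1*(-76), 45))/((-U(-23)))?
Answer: -3216943/4393 ≈ -732.29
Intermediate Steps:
f(H, a) = -H (f(H, a) = H - 2*H = -H)
(-35*(-24)*33)/(-11460) + ((-13654 - 3057) + f(-1*(-76), 45))/((-U(-23))) = (-35*(-24)*33)/(-11460) + ((-13654 - 3057) - (-1)*(-76))/((-1*(-23))) = (840*33)*(-1/11460) + (-16711 - 1*76)/23 = 27720*(-1/11460) + (-16711 - 76)*(1/23) = -462/191 - 16787*1/23 = -462/191 - 16787/23 = -3216943/4393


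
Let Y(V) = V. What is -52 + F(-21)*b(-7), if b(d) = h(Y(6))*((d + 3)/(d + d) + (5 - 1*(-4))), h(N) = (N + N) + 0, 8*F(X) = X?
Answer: -689/2 ≈ -344.50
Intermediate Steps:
F(X) = X/8
h(N) = 2*N (h(N) = 2*N + 0 = 2*N)
b(d) = 108 + 6*(3 + d)/d (b(d) = (2*6)*((d + 3)/(d + d) + (5 - 1*(-4))) = 12*((3 + d)/((2*d)) + (5 + 4)) = 12*((3 + d)*(1/(2*d)) + 9) = 12*((3 + d)/(2*d) + 9) = 12*(9 + (3 + d)/(2*d)) = 108 + 6*(3 + d)/d)
-52 + F(-21)*b(-7) = -52 + ((⅛)*(-21))*(114 + 18/(-7)) = -52 - 21*(114 + 18*(-⅐))/8 = -52 - 21*(114 - 18/7)/8 = -52 - 21/8*780/7 = -52 - 585/2 = -689/2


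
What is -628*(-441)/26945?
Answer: 276948/26945 ≈ 10.278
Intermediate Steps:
-628*(-441)/26945 = 276948*(1/26945) = 276948/26945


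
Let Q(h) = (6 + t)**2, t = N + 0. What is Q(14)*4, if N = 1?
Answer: 196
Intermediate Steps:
t = 1 (t = 1 + 0 = 1)
Q(h) = 49 (Q(h) = (6 + 1)**2 = 7**2 = 49)
Q(14)*4 = 49*4 = 196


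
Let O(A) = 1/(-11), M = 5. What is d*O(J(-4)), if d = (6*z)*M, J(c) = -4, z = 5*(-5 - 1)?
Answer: 900/11 ≈ 81.818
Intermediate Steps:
z = -30 (z = 5*(-6) = -30)
O(A) = -1/11
d = -900 (d = (6*(-30))*5 = -180*5 = -900)
d*O(J(-4)) = -900*(-1/11) = 900/11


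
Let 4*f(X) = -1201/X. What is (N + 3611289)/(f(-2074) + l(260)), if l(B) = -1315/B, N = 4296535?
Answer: -852843002752/529849 ≈ -1.6096e+6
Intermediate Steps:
f(X) = -1201/(4*X) (f(X) = (-1201/X)/4 = -1201/(4*X))
(N + 3611289)/(f(-2074) + l(260)) = (4296535 + 3611289)/(-1201/4/(-2074) - 1315/260) = 7907824/(-1201/4*(-1/2074) - 1315*1/260) = 7907824/(1201/8296 - 263/52) = 7907824/(-529849/107848) = 7907824*(-107848/529849) = -852843002752/529849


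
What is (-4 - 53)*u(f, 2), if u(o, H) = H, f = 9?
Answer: -114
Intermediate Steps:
(-4 - 53)*u(f, 2) = (-4 - 53)*2 = -57*2 = -114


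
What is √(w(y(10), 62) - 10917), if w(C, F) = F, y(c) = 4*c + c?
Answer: I*√10855 ≈ 104.19*I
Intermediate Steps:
y(c) = 5*c
√(w(y(10), 62) - 10917) = √(62 - 10917) = √(-10855) = I*√10855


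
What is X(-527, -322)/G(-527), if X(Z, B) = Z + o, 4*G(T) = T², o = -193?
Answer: -2880/277729 ≈ -0.010370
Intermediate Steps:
G(T) = T²/4
X(Z, B) = -193 + Z (X(Z, B) = Z - 193 = -193 + Z)
X(-527, -322)/G(-527) = (-193 - 527)/(((¼)*(-527)²)) = -720/((¼)*277729) = -720/277729/4 = -720*4/277729 = -2880/277729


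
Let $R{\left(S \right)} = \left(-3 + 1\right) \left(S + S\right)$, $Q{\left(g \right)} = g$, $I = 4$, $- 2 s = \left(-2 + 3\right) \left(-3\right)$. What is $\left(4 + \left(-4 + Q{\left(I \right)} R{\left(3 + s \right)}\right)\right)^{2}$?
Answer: $5184$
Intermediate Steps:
$s = \frac{3}{2}$ ($s = - \frac{\left(-2 + 3\right) \left(-3\right)}{2} = - \frac{1 \left(-3\right)}{2} = \left(- \frac{1}{2}\right) \left(-3\right) = \frac{3}{2} \approx 1.5$)
$R{\left(S \right)} = - 4 S$ ($R{\left(S \right)} = - 2 \cdot 2 S = - 4 S$)
$\left(4 + \left(-4 + Q{\left(I \right)} R{\left(3 + s \right)}\right)\right)^{2} = \left(4 + \left(-4 + 4 \left(- 4 \left(3 + \frac{3}{2}\right)\right)\right)\right)^{2} = \left(4 + \left(-4 + 4 \left(\left(-4\right) \frac{9}{2}\right)\right)\right)^{2} = \left(4 + \left(-4 + 4 \left(-18\right)\right)\right)^{2} = \left(4 - 76\right)^{2} = \left(-72\right)^{2} = 5184$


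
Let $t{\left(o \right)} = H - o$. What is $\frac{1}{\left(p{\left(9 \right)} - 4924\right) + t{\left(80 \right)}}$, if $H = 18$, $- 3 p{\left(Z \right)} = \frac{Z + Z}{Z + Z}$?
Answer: $- \frac{3}{14959} \approx -0.00020055$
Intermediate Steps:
$p{\left(Z \right)} = - \frac{1}{3}$ ($p{\left(Z \right)} = - \frac{\left(Z + Z\right) \frac{1}{Z + Z}}{3} = - \frac{2 Z \frac{1}{2 Z}}{3} = \left(- \frac{1}{3}\right) 1 = - \frac{1}{3}$)
$t{\left(o \right)} = 18 - o$
$\frac{1}{\left(p{\left(9 \right)} - 4924\right) + t{\left(80 \right)}} = \frac{1}{\left(- \frac{1}{3} - 4924\right) + \left(18 - 80\right)} = \frac{1}{- \frac{14773}{3} + \left(18 - 80\right)} = \frac{1}{- \frac{14773}{3} - 62} = \frac{1}{- \frac{14959}{3}} = - \frac{3}{14959}$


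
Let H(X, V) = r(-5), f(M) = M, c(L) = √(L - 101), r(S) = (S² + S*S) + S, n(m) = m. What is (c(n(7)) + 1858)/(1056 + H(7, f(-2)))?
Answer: 1858/1101 + I*√94/1101 ≈ 1.6876 + 0.008806*I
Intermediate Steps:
r(S) = S + 2*S² (r(S) = (S² + S²) + S = 2*S² + S = S + 2*S²)
c(L) = √(-101 + L)
H(X, V) = 45 (H(X, V) = -5*(1 + 2*(-5)) = -5*(1 - 10) = -5*(-9) = 45)
(c(n(7)) + 1858)/(1056 + H(7, f(-2))) = (√(-101 + 7) + 1858)/(1056 + 45) = (√(-94) + 1858)/1101 = (I*√94 + 1858)*(1/1101) = (1858 + I*√94)*(1/1101) = 1858/1101 + I*√94/1101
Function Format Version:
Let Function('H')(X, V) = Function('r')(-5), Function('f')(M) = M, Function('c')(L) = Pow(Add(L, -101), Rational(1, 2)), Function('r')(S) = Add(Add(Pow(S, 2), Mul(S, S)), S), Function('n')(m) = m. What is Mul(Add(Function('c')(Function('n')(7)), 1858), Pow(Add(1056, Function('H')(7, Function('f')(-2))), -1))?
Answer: Add(Rational(1858, 1101), Mul(Rational(1, 1101), I, Pow(94, Rational(1, 2)))) ≈ Add(1.6876, Mul(0.0088060, I))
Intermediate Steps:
Function('r')(S) = Add(S, Mul(2, Pow(S, 2))) (Function('r')(S) = Add(Add(Pow(S, 2), Pow(S, 2)), S) = Add(Mul(2, Pow(S, 2)), S) = Add(S, Mul(2, Pow(S, 2))))
Function('c')(L) = Pow(Add(-101, L), Rational(1, 2))
Function('H')(X, V) = 45 (Function('H')(X, V) = Mul(-5, Add(1, Mul(2, -5))) = Mul(-5, Add(1, -10)) = Mul(-5, -9) = 45)
Mul(Add(Function('c')(Function('n')(7)), 1858), Pow(Add(1056, Function('H')(7, Function('f')(-2))), -1)) = Mul(Add(Pow(Add(-101, 7), Rational(1, 2)), 1858), Pow(Add(1056, 45), -1)) = Mul(Add(Pow(-94, Rational(1, 2)), 1858), Pow(1101, -1)) = Mul(Add(Mul(I, Pow(94, Rational(1, 2))), 1858), Rational(1, 1101)) = Mul(Add(1858, Mul(I, Pow(94, Rational(1, 2)))), Rational(1, 1101)) = Add(Rational(1858, 1101), Mul(Rational(1, 1101), I, Pow(94, Rational(1, 2))))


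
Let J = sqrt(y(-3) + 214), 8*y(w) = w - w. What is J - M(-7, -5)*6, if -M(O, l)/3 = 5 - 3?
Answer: 36 + sqrt(214) ≈ 50.629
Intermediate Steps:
M(O, l) = -6 (M(O, l) = -3*(5 - 3) = -3*2 = -6)
y(w) = 0 (y(w) = (w - w)/8 = (1/8)*0 = 0)
J = sqrt(214) (J = sqrt(0 + 214) = sqrt(214) ≈ 14.629)
J - M(-7, -5)*6 = sqrt(214) - (-6)*6 = sqrt(214) - 1*(-36) = sqrt(214) + 36 = 36 + sqrt(214)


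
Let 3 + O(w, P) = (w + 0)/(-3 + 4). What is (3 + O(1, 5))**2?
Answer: 1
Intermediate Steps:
O(w, P) = -3 + w (O(w, P) = -3 + (w + 0)/(-3 + 4) = -3 + w/1 = -3 + w*1 = -3 + w)
(3 + O(1, 5))**2 = (3 + (-3 + 1))**2 = (3 - 2)**2 = 1**2 = 1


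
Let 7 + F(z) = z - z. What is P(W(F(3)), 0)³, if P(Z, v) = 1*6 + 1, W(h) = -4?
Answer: 343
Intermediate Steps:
F(z) = -7 (F(z) = -7 + (z - z) = -7 + 0 = -7)
P(Z, v) = 7 (P(Z, v) = 6 + 1 = 7)
P(W(F(3)), 0)³ = 7³ = 343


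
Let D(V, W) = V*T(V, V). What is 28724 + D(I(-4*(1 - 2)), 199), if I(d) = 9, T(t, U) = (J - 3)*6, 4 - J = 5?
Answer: 28508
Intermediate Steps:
J = -1 (J = 4 - 1*5 = 4 - 5 = -1)
T(t, U) = -24 (T(t, U) = (-1 - 3)*6 = -4*6 = -24)
D(V, W) = -24*V (D(V, W) = V*(-24) = -24*V)
28724 + D(I(-4*(1 - 2)), 199) = 28724 - 24*9 = 28724 - 216 = 28508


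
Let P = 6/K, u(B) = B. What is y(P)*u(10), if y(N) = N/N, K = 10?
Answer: 10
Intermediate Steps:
P = ⅗ (P = 6/10 = 6*(⅒) = ⅗ ≈ 0.60000)
y(N) = 1
y(P)*u(10) = 1*10 = 10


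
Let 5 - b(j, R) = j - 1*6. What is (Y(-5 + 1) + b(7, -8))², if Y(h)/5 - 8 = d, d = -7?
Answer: 81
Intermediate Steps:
Y(h) = 5 (Y(h) = 40 + 5*(-7) = 40 - 35 = 5)
b(j, R) = 11 - j (b(j, R) = 5 - (j - 1*6) = 5 - (j - 6) = 5 - (-6 + j) = 5 + (6 - j) = 11 - j)
(Y(-5 + 1) + b(7, -8))² = (5 + (11 - 1*7))² = (5 + (11 - 7))² = (5 + 4)² = 9² = 81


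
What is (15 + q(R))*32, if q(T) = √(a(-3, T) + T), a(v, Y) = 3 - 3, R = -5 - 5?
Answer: 480 + 32*I*√10 ≈ 480.0 + 101.19*I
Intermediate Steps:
R = -10
a(v, Y) = 0
q(T) = √T (q(T) = √(0 + T) = √T)
(15 + q(R))*32 = (15 + √(-10))*32 = (15 + I*√10)*32 = 480 + 32*I*√10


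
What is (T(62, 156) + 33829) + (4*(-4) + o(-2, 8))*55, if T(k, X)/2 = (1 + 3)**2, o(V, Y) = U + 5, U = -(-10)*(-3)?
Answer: 31606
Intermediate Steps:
U = -30 (U = -5*6 = -30)
o(V, Y) = -25 (o(V, Y) = -30 + 5 = -25)
T(k, X) = 32 (T(k, X) = 2*(1 + 3)**2 = 2*4**2 = 2*16 = 32)
(T(62, 156) + 33829) + (4*(-4) + o(-2, 8))*55 = (32 + 33829) + (4*(-4) - 25)*55 = 33861 + (-16 - 25)*55 = 33861 - 41*55 = 33861 - 2255 = 31606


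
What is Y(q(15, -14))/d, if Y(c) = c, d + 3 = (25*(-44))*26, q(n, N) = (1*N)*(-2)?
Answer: -28/28603 ≈ -0.00097892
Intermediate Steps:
q(n, N) = -2*N (q(n, N) = N*(-2) = -2*N)
d = -28603 (d = -3 + (25*(-44))*26 = -3 - 1100*26 = -3 - 28600 = -28603)
Y(q(15, -14))/d = -2*(-14)/(-28603) = 28*(-1/28603) = -28/28603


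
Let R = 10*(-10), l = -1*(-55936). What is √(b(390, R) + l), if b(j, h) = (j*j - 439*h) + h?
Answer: 2*√62959 ≈ 501.83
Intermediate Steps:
l = 55936
R = -100
b(j, h) = j² - 438*h (b(j, h) = (j² - 439*h) + h = j² - 438*h)
√(b(390, R) + l) = √((390² - 438*(-100)) + 55936) = √((152100 + 43800) + 55936) = √(195900 + 55936) = √251836 = 2*√62959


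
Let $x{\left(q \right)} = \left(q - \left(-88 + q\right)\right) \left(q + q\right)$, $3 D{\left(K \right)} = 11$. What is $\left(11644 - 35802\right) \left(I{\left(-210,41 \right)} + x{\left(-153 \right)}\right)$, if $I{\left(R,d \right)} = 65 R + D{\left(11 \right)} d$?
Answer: $\frac{2929954714}{3} \approx 9.7665 \cdot 10^{8}$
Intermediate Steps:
$D{\left(K \right)} = \frac{11}{3}$ ($D{\left(K \right)} = \frac{1}{3} \cdot 11 = \frac{11}{3}$)
$I{\left(R,d \right)} = 65 R + \frac{11 d}{3}$
$x{\left(q \right)} = 176 q$ ($x{\left(q \right)} = 88 \cdot 2 q = 176 q$)
$\left(11644 - 35802\right) \left(I{\left(-210,41 \right)} + x{\left(-153 \right)}\right) = \left(11644 - 35802\right) \left(\left(65 \left(-210\right) + \frac{11}{3} \cdot 41\right) + 176 \left(-153\right)\right) = - 24158 \left(\left(-13650 + \frac{451}{3}\right) - 26928\right) = - 24158 \left(- \frac{40499}{3} - 26928\right) = \left(-24158\right) \left(- \frac{121283}{3}\right) = \frac{2929954714}{3}$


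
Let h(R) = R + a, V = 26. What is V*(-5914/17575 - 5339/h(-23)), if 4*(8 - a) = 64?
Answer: 2434889366/544825 ≈ 4469.1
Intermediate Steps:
a = -8 (a = 8 - 1/4*64 = 8 - 16 = -8)
h(R) = -8 + R (h(R) = R - 8 = -8 + R)
V*(-5914/17575 - 5339/h(-23)) = 26*(-5914/17575 - 5339/(-8 - 23)) = 26*(-5914*1/17575 - 5339/(-31)) = 26*(-5914/17575 - 5339*(-1/31)) = 26*(-5914/17575 + 5339/31) = 26*(93649591/544825) = 2434889366/544825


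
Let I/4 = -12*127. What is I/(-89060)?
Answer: 1524/22265 ≈ 0.068448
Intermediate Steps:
I = -6096 (I = 4*(-12*127) = 4*(-1524) = -6096)
I/(-89060) = -6096/(-89060) = -6096*(-1/89060) = 1524/22265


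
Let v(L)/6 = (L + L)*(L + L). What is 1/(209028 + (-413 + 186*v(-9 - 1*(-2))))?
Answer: 1/427351 ≈ 2.3400e-6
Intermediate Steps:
v(L) = 24*L**2 (v(L) = 6*((L + L)*(L + L)) = 6*((2*L)*(2*L)) = 6*(4*L**2) = 24*L**2)
1/(209028 + (-413 + 186*v(-9 - 1*(-2)))) = 1/(209028 + (-413 + 186*(24*(-9 - 1*(-2))**2))) = 1/(209028 + (-413 + 186*(24*(-9 + 2)**2))) = 1/(209028 + (-413 + 186*(24*(-7)**2))) = 1/(209028 + (-413 + 186*(24*49))) = 1/(209028 + (-413 + 186*1176)) = 1/(209028 + (-413 + 218736)) = 1/(209028 + 218323) = 1/427351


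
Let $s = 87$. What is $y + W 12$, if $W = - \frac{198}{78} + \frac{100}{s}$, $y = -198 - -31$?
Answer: $- \frac{69243}{377} \approx -183.67$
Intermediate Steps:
$y = -167$ ($y = -198 + 31 = -167$)
$W = - \frac{1571}{1131}$ ($W = - \frac{198}{78} + \frac{100}{87} = \left(-198\right) \frac{1}{78} + 100 \cdot \frac{1}{87} = - \frac{33}{13} + \frac{100}{87} = - \frac{1571}{1131} \approx -1.389$)
$y + W 12 = -167 - \frac{6284}{377} = - \frac{69243}{377}$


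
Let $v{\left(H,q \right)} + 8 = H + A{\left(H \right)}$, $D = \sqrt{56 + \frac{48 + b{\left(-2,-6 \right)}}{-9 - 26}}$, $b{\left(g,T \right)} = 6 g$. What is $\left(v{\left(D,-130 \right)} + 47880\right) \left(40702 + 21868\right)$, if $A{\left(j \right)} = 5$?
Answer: $2995663890 + \frac{25028 \sqrt{16835}}{7} \approx 2.9961 \cdot 10^{9}$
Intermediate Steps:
$D = \frac{2 \sqrt{16835}}{35}$ ($D = \sqrt{56 + \frac{48 + 6 \left(-2\right)}{-9 - 26}} = \sqrt{56 + \frac{48 - 12}{-35}} = \sqrt{56 + 36 \left(- \frac{1}{35}\right)} = \sqrt{56 - \frac{36}{35}} = \sqrt{\frac{1924}{35}} = \frac{2 \sqrt{16835}}{35} \approx 7.4143$)
$v{\left(H,q \right)} = -3 + H$ ($v{\left(H,q \right)} = -8 + \left(H + 5\right) = -8 + \left(5 + H\right) = -3 + H$)
$\left(v{\left(D,-130 \right)} + 47880\right) \left(40702 + 21868\right) = \left(\left(-3 + \frac{2 \sqrt{16835}}{35}\right) + 47880\right) \left(40702 + 21868\right) = \left(47877 + \frac{2 \sqrt{16835}}{35}\right) 62570 = 2995663890 + \frac{25028 \sqrt{16835}}{7}$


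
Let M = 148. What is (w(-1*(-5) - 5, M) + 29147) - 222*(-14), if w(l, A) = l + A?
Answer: 32403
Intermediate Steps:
w(l, A) = A + l
(w(-1*(-5) - 5, M) + 29147) - 222*(-14) = ((148 + (-1*(-5) - 5)) + 29147) - 222*(-14) = ((148 + (5 - 5)) + 29147) + 3108 = ((148 + 0) + 29147) + 3108 = (148 + 29147) + 3108 = 29295 + 3108 = 32403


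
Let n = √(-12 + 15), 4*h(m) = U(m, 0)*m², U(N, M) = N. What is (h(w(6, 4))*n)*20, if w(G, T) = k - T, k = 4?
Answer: 0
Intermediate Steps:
w(G, T) = 4 - T
h(m) = m³/4 (h(m) = (m*m²)/4 = m³/4)
n = √3 ≈ 1.7320
(h(w(6, 4))*n)*20 = (((4 - 1*4)³/4)*√3)*20 = (((4 - 4)³/4)*√3)*20 = (((¼)*0³)*√3)*20 = (((¼)*0)*√3)*20 = (0*√3)*20 = 0*20 = 0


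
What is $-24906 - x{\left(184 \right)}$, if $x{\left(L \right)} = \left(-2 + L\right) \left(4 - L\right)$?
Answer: $7854$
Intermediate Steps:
$-24906 - x{\left(184 \right)} = -24906 - \left(-8 - 184^{2} + 6 \cdot 184\right) = -24906 - \left(-8 - 33856 + 1104\right) = -24906 - -32760 = -24906 + 32760 = 7854$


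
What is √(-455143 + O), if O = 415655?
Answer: 8*I*√617 ≈ 198.72*I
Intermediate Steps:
√(-455143 + O) = √(-455143 + 415655) = √(-39488) = 8*I*√617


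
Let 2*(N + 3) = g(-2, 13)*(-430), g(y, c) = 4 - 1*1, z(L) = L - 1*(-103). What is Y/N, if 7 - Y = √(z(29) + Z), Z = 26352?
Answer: -7/648 + √6621/324 ≈ 0.24034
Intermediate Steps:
z(L) = 103 + L (z(L) = L + 103 = 103 + L)
g(y, c) = 3 (g(y, c) = 4 - 1 = 3)
N = -648 (N = -3 + (3*(-430))/2 = -3 + (½)*(-1290) = -3 - 645 = -648)
Y = 7 - 2*√6621 (Y = 7 - √((103 + 29) + 26352) = 7 - √(132 + 26352) = 7 - √26484 = 7 - 2*√6621 ≈ -155.74)
Y/N = (7 - 2*√6621)/(-648) = (7 - 2*√6621)*(-1/648) = -7/648 + √6621/324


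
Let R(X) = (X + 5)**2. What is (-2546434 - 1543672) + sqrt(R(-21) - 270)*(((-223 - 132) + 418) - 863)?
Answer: -4090106 - 800*I*sqrt(14) ≈ -4.0901e+6 - 2993.3*I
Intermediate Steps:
R(X) = (5 + X)**2
(-2546434 - 1543672) + sqrt(R(-21) - 270)*(((-223 - 132) + 418) - 863) = (-2546434 - 1543672) + sqrt((5 - 21)**2 - 270)*(((-223 - 132) + 418) - 863) = -4090106 + sqrt((-16)**2 - 270)*((-355 + 418) - 863) = -4090106 + sqrt(256 - 270)*(63 - 863) = -4090106 + sqrt(-14)*(-800) = -4090106 + (I*sqrt(14))*(-800) = -4090106 - 800*I*sqrt(14)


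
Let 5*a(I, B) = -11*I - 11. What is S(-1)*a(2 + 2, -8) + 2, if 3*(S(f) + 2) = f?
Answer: 83/3 ≈ 27.667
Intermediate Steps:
S(f) = -2 + f/3
a(I, B) = -11/5 - 11*I/5 (a(I, B) = (-11*I - 11)/5 = (-11 - 11*I)/5 = -11/5 - 11*I/5)
S(-1)*a(2 + 2, -8) + 2 = (-2 + (1/3)*(-1))*(-11/5 - 11*(2 + 2)/5) + 2 = (-2 - 1/3)*(-11/5 - 11/5*4) + 2 = -7*(-11/5 - 44/5)/3 + 2 = -7/3*(-11) + 2 = 77/3 + 2 = 83/3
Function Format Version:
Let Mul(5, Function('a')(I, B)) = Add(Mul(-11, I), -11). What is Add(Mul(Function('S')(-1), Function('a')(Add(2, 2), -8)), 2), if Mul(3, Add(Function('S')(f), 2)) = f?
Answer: Rational(83, 3) ≈ 27.667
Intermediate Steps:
Function('S')(f) = Add(-2, Mul(Rational(1, 3), f))
Function('a')(I, B) = Add(Rational(-11, 5), Mul(Rational(-11, 5), I)) (Function('a')(I, B) = Mul(Rational(1, 5), Add(Mul(-11, I), -11)) = Mul(Rational(1, 5), Add(-11, Mul(-11, I))) = Add(Rational(-11, 5), Mul(Rational(-11, 5), I)))
Add(Mul(Function('S')(-1), Function('a')(Add(2, 2), -8)), 2) = Add(Mul(Add(-2, Mul(Rational(1, 3), -1)), Add(Rational(-11, 5), Mul(Rational(-11, 5), Add(2, 2)))), 2) = Add(Mul(Add(-2, Rational(-1, 3)), Add(Rational(-11, 5), Mul(Rational(-11, 5), 4))), 2) = Add(Mul(Rational(-7, 3), Add(Rational(-11, 5), Rational(-44, 5))), 2) = Add(Mul(Rational(-7, 3), -11), 2) = Add(Rational(77, 3), 2) = Rational(83, 3)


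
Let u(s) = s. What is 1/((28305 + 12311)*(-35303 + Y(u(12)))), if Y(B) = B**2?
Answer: -1/1428017944 ≈ -7.0027e-10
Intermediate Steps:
1/((28305 + 12311)*(-35303 + Y(u(12)))) = 1/((28305 + 12311)*(-35303 + 12**2)) = 1/(40616*(-35303 + 144)) = 1/(40616*(-35159)) = 1/(-1428017944) = -1/1428017944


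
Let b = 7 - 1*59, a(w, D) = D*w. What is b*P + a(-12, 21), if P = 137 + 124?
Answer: -13824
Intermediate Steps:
P = 261
b = -52 (b = 7 - 59 = -52)
b*P + a(-12, 21) = -52*261 + 21*(-12) = -13572 - 252 = -13824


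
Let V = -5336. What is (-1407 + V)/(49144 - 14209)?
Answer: -6743/34935 ≈ -0.19302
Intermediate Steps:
(-1407 + V)/(49144 - 14209) = (-1407 - 5336)/(49144 - 14209) = -6743/34935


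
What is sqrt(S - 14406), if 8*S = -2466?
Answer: I*sqrt(58857)/2 ≈ 121.3*I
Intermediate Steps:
S = -1233/4 (S = (1/8)*(-2466) = -1233/4 ≈ -308.25)
sqrt(S - 14406) = sqrt(-1233/4 - 14406) = sqrt(-58857/4) = I*sqrt(58857)/2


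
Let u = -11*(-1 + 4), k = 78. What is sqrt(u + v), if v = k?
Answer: 3*sqrt(5) ≈ 6.7082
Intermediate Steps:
v = 78
u = -33 (u = -11*3 = -33)
sqrt(u + v) = sqrt(-33 + 78) = sqrt(45) = 3*sqrt(5)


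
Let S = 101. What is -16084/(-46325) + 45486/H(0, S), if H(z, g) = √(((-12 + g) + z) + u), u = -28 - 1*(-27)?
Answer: 16084/46325 + 22743*√22/22 ≈ 4849.2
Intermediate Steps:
u = -1 (u = -28 + 27 = -1)
H(z, g) = √(-13 + g + z) (H(z, g) = √(((-12 + g) + z) - 1) = √((-12 + g + z) - 1) = √(-13 + g + z))
-16084/(-46325) + 45486/H(0, S) = -16084/(-46325) + 45486/(√(-13 + 101 + 0)) = -16084*(-1/46325) + 45486/(√88) = 16084/46325 + 45486/((2*√22)) = 16084/46325 + 45486*(√22/44) = 16084/46325 + 22743*√22/22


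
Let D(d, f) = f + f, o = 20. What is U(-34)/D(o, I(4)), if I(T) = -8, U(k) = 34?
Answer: -17/8 ≈ -2.1250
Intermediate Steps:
D(d, f) = 2*f
U(-34)/D(o, I(4)) = 34/((2*(-8))) = 34/(-16) = 34*(-1/16) = -17/8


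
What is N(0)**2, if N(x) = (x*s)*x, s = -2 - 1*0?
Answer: 0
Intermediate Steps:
s = -2 (s = -2 + 0 = -2)
N(x) = -2*x**2 (N(x) = (x*(-2))*x = (-2*x)*x = -2*x**2)
N(0)**2 = (-2*0**2)**2 = (-2*0)**2 = 0**2 = 0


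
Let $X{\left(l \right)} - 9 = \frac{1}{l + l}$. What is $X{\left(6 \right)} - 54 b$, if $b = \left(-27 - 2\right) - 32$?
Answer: $\frac{39637}{12} \approx 3303.1$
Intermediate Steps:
$b = -61$ ($b = -29 - 32 = -61$)
$X{\left(l \right)} = 9 + \frac{1}{2 l}$ ($X{\left(l \right)} = 9 + \frac{1}{l + l} = 9 + \frac{1}{2 l}$)
$X{\left(6 \right)} - 54 b = \left(9 + \frac{1}{2 \cdot 6}\right) - -3294 = \left(9 + \frac{1}{2} \cdot \frac{1}{6}\right) + 3294 = \left(9 + \frac{1}{12}\right) + 3294 = \frac{109}{12} + 3294 = \frac{39637}{12}$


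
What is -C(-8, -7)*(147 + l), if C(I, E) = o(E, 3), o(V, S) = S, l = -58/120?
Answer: -8791/20 ≈ -439.55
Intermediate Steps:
l = -29/60 (l = -58*1/120 = -29/60 ≈ -0.48333)
C(I, E) = 3
-C(-8, -7)*(147 + l) = -3*(147 - 29/60) = -3*8791/60 = -1*8791/20 = -8791/20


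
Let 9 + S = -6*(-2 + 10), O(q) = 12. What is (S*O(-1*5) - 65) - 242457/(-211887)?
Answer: -52820302/70629 ≈ -747.86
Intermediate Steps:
S = -57 (S = -9 - 6*(-2 + 10) = -9 - 6*8 = -9 - 48 = -57)
(S*O(-1*5) - 65) - 242457/(-211887) = (-57*12 - 65) - 242457/(-211887) = (-684 - 65) - 242457*(-1/211887) = -749 + 80819/70629 = -52820302/70629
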